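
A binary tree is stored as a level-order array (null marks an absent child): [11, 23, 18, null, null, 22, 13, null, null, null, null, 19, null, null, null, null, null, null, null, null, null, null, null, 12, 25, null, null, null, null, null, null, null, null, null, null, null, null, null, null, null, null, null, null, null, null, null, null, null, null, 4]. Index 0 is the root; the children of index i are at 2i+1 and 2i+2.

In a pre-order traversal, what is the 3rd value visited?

18

Pre-order visits the node, then its left subtree, then its right subtree.
Visit 11.
At 11: go left to 23.
  23 is a leaf — visit 23.
At 11: go right to 18.
  Visit 18.
  At 18: go left to 22.
    Visit 22.
    At 22: go left to 19.
      Visit 19.
      At 19: go left to 12.
        12 is a leaf — visit 12.
      At 19: go right to 25.
        Visit 25.
        At 25: go left to 4.
          4 is a leaf — visit 4.
        At 25: no right child.
    At 22: no right child.
  At 18: go right to 13.
    13 is a leaf — visit 13.
Full pre-order sequence: 11, 23, 18, 22, 19, 12, 25, 4, 13.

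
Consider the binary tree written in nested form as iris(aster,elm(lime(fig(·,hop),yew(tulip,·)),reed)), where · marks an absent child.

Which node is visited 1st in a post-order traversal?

Post-order visits the left subtree, then the right subtree, then the node.
At iris: go left to aster.
  aster is a leaf — visit aster.
At iris: go right to elm.
  At elm: go left to lime.
    At lime: go left to fig.
      At fig: no left child.
      At fig: go right to hop.
        hop is a leaf — visit hop.
      Visit fig.
    At lime: go right to yew.
      At yew: go left to tulip.
        tulip is a leaf — visit tulip.
      At yew: no right child.
      Visit yew.
    Visit lime.
  At elm: go right to reed.
    reed is a leaf — visit reed.
  Visit elm.
Visit iris.
Full post-order sequence: aster, hop, fig, tulip, yew, lime, reed, elm, iris.

aster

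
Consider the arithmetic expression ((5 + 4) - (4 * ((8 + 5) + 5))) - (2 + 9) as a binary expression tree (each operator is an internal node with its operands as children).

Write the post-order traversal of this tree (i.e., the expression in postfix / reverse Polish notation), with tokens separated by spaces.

5 4 + 4 8 5 + 5 + * - 2 9 + -

Post-order on an expression tree gives postfix notation: for each operator, emit left operand, right operand, then the operator.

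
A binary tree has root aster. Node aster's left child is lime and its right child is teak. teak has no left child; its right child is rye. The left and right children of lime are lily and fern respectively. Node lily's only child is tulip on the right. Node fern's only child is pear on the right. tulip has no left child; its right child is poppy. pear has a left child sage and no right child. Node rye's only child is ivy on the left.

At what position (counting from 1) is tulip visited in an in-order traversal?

In-order visits the left subtree, then the node, then the right subtree.
At aster: go left to lime.
  At lime: go left to lily.
    At lily: no left child.
    Visit lily.
    At lily: go right to tulip.
      At tulip: no left child.
      Visit tulip.
      At tulip: go right to poppy.
        poppy is a leaf — visit poppy.
  Visit lime.
  At lime: go right to fern.
    At fern: no left child.
    Visit fern.
    At fern: go right to pear.
      At pear: go left to sage.
        sage is a leaf — visit sage.
      Visit pear.
      At pear: no right child.
Visit aster.
At aster: go right to teak.
  At teak: no left child.
  Visit teak.
  At teak: go right to rye.
    At rye: go left to ivy.
      ivy is a leaf — visit ivy.
    Visit rye.
    At rye: no right child.
Full in-order sequence: lily, tulip, poppy, lime, fern, sage, pear, aster, teak, ivy, rye.

2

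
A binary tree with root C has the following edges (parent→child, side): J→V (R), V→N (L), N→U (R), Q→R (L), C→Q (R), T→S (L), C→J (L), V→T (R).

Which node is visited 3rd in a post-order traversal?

Post-order visits the left subtree, then the right subtree, then the node.
At C: go left to J.
  At J: no left child.
  At J: go right to V.
    At V: go left to N.
      At N: no left child.
      At N: go right to U.
        U is a leaf — visit U.
      Visit N.
    At V: go right to T.
      At T: go left to S.
        S is a leaf — visit S.
      At T: no right child.
      Visit T.
    Visit V.
  Visit J.
At C: go right to Q.
  At Q: go left to R.
    R is a leaf — visit R.
  At Q: no right child.
  Visit Q.
Visit C.
Full post-order sequence: U, N, S, T, V, J, R, Q, C.

S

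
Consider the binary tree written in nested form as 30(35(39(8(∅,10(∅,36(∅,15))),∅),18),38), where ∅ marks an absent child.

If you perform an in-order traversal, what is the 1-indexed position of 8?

In-order visits the left subtree, then the node, then the right subtree.
At 30: go left to 35.
  At 35: go left to 39.
    At 39: go left to 8.
      At 8: no left child.
      Visit 8.
      At 8: go right to 10.
        At 10: no left child.
        Visit 10.
        At 10: go right to 36.
          At 36: no left child.
          Visit 36.
          At 36: go right to 15.
            15 is a leaf — visit 15.
    Visit 39.
    At 39: no right child.
  Visit 35.
  At 35: go right to 18.
    18 is a leaf — visit 18.
Visit 30.
At 30: go right to 38.
  38 is a leaf — visit 38.
Full in-order sequence: 8, 10, 36, 15, 39, 35, 18, 30, 38.

1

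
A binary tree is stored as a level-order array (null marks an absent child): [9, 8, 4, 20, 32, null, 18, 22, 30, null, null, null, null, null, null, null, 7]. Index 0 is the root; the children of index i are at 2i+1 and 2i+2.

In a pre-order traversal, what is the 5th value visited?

Pre-order visits the node, then its left subtree, then its right subtree.
Visit 9.
At 9: go left to 8.
  Visit 8.
  At 8: go left to 20.
    Visit 20.
    At 20: go left to 22.
      Visit 22.
      At 22: no left child.
      At 22: go right to 7.
        7 is a leaf — visit 7.
    At 20: go right to 30.
      30 is a leaf — visit 30.
  At 8: go right to 32.
    32 is a leaf — visit 32.
At 9: go right to 4.
  Visit 4.
  At 4: no left child.
  At 4: go right to 18.
    18 is a leaf — visit 18.
Full pre-order sequence: 9, 8, 20, 22, 7, 30, 32, 4, 18.

7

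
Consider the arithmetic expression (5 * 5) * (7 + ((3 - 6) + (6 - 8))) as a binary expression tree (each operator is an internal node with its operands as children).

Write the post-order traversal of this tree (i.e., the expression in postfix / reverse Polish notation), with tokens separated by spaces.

Post-order on an expression tree gives postfix notation: for each operator, emit left operand, right operand, then the operator.

5 5 * 7 3 6 - 6 8 - + + *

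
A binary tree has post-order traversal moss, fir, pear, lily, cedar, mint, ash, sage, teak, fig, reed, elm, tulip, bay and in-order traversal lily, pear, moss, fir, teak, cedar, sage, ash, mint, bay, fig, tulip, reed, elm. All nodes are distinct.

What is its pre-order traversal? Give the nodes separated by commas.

The last element of post-order is the root; it splits in-order into left and right subtrees.
Root bay: left subtree has 9 nodes {lily, pear, moss, fir, teak, cedar, sage, ash, mint}, right has 4 {fig, tulip, reed, elm}.
  Root teak: left subtree has 4 nodes {lily, pear, moss, fir}, right has 4 {cedar, sage, ash, mint}.
    Root lily: left subtree has 0 nodes { }, right has 3 {pear, moss, fir}.
      Root pear: left subtree has 0 nodes { }, right has 2 {moss, fir}.
        Root fir: left subtree has 1 node {moss}, right has 0 { }.
    Root sage: left subtree has 1 node {cedar}, right has 2 {ash, mint}.
      Root ash: left subtree has 0 nodes { }, right has 1 {mint}.
  Root tulip: left subtree has 1 node {fig}, right has 2 {reed, elm}.
    Root elm: left subtree has 1 node {reed}, right has 0 { }.

bay, teak, lily, pear, fir, moss, sage, cedar, ash, mint, tulip, fig, elm, reed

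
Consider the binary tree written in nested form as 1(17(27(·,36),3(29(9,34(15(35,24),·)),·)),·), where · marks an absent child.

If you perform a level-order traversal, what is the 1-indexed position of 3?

Level-order visits nodes level by level from the root, left to right within each level.
Level 0: 1
Level 1: 17
Level 2: 27, 3
Level 3: 36, 29
Level 4: 9, 34
Level 5: 15
Level 6: 35, 24
Full level-order sequence: 1, 17, 27, 3, 36, 29, 9, 34, 15, 35, 24.

4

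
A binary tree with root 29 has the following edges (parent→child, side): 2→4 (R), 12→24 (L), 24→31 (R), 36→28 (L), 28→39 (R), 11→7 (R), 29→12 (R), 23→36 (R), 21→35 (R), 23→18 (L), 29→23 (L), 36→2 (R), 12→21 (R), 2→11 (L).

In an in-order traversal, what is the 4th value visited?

In-order visits the left subtree, then the node, then the right subtree.
At 29: go left to 23.
  At 23: go left to 18.
    18 is a leaf — visit 18.
  Visit 23.
  At 23: go right to 36.
    At 36: go left to 28.
      At 28: no left child.
      Visit 28.
      At 28: go right to 39.
        39 is a leaf — visit 39.
    Visit 36.
    At 36: go right to 2.
      At 2: go left to 11.
        At 11: no left child.
        Visit 11.
        At 11: go right to 7.
          7 is a leaf — visit 7.
      Visit 2.
      At 2: go right to 4.
        4 is a leaf — visit 4.
Visit 29.
At 29: go right to 12.
  At 12: go left to 24.
    At 24: no left child.
    Visit 24.
    At 24: go right to 31.
      31 is a leaf — visit 31.
  Visit 12.
  At 12: go right to 21.
    At 21: no left child.
    Visit 21.
    At 21: go right to 35.
      35 is a leaf — visit 35.
Full in-order sequence: 18, 23, 28, 39, 36, 11, 7, 2, 4, 29, 24, 31, 12, 21, 35.

39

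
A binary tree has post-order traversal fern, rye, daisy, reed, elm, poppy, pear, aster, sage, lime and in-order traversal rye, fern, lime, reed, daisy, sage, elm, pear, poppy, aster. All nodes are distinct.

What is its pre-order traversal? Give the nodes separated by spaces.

The last element of post-order is the root; it splits in-order into left and right subtrees.
Root lime: left subtree has 2 nodes {rye, fern}, right has 7 {reed, daisy, sage, elm, pear, poppy, aster}.
  Root rye: left subtree has 0 nodes { }, right has 1 {fern}.
  Root sage: left subtree has 2 nodes {reed, daisy}, right has 4 {elm, pear, poppy, aster}.
    Root reed: left subtree has 0 nodes { }, right has 1 {daisy}.
    Root aster: left subtree has 3 nodes {elm, pear, poppy}, right has 0 { }.
      Root pear: left subtree has 1 node {elm}, right has 1 {poppy}.

lime rye fern sage reed daisy aster pear elm poppy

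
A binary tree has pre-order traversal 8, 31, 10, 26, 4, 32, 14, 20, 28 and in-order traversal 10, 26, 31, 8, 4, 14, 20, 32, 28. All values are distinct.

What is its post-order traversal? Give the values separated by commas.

26, 10, 31, 20, 14, 28, 32, 4, 8

The first element of pre-order is the root; it splits in-order into left and right subtrees.
Root 8: left subtree has 3 nodes {10, 26, 31}, right has 5 {4, 14, 20, 32, 28}.
  Root 31: left subtree has 2 nodes {10, 26}, right has 0 { }.
    Root 10: left subtree has 0 nodes { }, right has 1 {26}.
  Root 4: left subtree has 0 nodes { }, right has 4 {14, 20, 32, 28}.
    Root 32: left subtree has 2 nodes {14, 20}, right has 1 {28}.
      Root 14: left subtree has 0 nodes { }, right has 1 {20}.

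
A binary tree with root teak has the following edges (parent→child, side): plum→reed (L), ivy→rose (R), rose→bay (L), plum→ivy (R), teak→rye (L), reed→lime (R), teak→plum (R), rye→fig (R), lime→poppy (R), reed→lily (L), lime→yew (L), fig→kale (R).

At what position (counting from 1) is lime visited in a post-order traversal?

Post-order visits the left subtree, then the right subtree, then the node.
At teak: go left to rye.
  At rye: no left child.
  At rye: go right to fig.
    At fig: no left child.
    At fig: go right to kale.
      kale is a leaf — visit kale.
    Visit fig.
  Visit rye.
At teak: go right to plum.
  At plum: go left to reed.
    At reed: go left to lily.
      lily is a leaf — visit lily.
    At reed: go right to lime.
      At lime: go left to yew.
        yew is a leaf — visit yew.
      At lime: go right to poppy.
        poppy is a leaf — visit poppy.
      Visit lime.
    Visit reed.
  At plum: go right to ivy.
    At ivy: no left child.
    At ivy: go right to rose.
      At rose: go left to bay.
        bay is a leaf — visit bay.
      At rose: no right child.
      Visit rose.
    Visit ivy.
  Visit plum.
Visit teak.
Full post-order sequence: kale, fig, rye, lily, yew, poppy, lime, reed, bay, rose, ivy, plum, teak.

7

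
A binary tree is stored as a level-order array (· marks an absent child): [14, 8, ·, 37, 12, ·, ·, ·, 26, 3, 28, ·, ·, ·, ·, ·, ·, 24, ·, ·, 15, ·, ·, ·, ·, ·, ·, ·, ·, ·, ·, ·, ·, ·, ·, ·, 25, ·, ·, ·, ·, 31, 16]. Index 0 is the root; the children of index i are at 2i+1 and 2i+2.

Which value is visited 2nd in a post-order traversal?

24

Post-order visits the left subtree, then the right subtree, then the node.
At 14: go left to 8.
  At 8: go left to 37.
    At 37: no left child.
    At 37: go right to 26.
      At 26: go left to 24.
        At 24: no left child.
        At 24: go right to 25.
          25 is a leaf — visit 25.
        Visit 24.
      At 26: no right child.
      Visit 26.
    Visit 37.
  At 8: go right to 12.
    At 12: go left to 3.
      At 3: no left child.
      At 3: go right to 15.
        At 15: go left to 31.
          31 is a leaf — visit 31.
        At 15: go right to 16.
          16 is a leaf — visit 16.
        Visit 15.
      Visit 3.
    At 12: go right to 28.
      28 is a leaf — visit 28.
    Visit 12.
  Visit 8.
At 14: no right child.
Visit 14.
Full post-order sequence: 25, 24, 26, 37, 31, 16, 15, 3, 28, 12, 8, 14.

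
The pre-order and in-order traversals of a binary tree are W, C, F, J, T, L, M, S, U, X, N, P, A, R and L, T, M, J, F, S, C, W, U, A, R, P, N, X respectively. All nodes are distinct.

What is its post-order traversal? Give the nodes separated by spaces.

L M T J S F C R A P N X U W

The first element of pre-order is the root; it splits in-order into left and right subtrees.
Root W: left subtree has 7 nodes {L, T, M, J, F, S, C}, right has 6 {U, A, R, P, N, X}.
  Root C: left subtree has 6 nodes {L, T, M, J, F, S}, right has 0 { }.
    Root F: left subtree has 4 nodes {L, T, M, J}, right has 1 {S}.
      Root J: left subtree has 3 nodes {L, T, M}, right has 0 { }.
        Root T: left subtree has 1 node {L}, right has 1 {M}.
  Root U: left subtree has 0 nodes { }, right has 5 {A, R, P, N, X}.
    Root X: left subtree has 4 nodes {A, R, P, N}, right has 0 { }.
      Root N: left subtree has 3 nodes {A, R, P}, right has 0 { }.
        Root P: left subtree has 2 nodes {A, R}, right has 0 { }.
          Root A: left subtree has 0 nodes { }, right has 1 {R}.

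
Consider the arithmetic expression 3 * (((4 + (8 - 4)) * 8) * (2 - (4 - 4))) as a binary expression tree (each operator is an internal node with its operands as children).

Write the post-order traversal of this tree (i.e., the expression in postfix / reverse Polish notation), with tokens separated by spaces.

3 4 8 4 - + 8 * 2 4 4 - - * *

Post-order on an expression tree gives postfix notation: for each operator, emit left operand, right operand, then the operator.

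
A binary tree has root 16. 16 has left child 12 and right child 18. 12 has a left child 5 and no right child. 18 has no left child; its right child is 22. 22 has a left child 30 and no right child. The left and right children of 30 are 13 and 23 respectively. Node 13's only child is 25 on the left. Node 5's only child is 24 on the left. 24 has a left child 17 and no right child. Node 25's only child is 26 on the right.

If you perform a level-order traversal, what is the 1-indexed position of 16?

1

Level-order visits nodes level by level from the root, left to right within each level.
Level 0: 16
Level 1: 12, 18
Level 2: 5, 22
Level 3: 24, 30
Level 4: 17, 13, 23
Level 5: 25
Level 6: 26
Full level-order sequence: 16, 12, 18, 5, 22, 24, 30, 17, 13, 23, 25, 26.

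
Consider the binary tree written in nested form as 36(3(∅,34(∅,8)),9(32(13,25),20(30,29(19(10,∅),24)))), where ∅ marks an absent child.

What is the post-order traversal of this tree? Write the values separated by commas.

Post-order visits the left subtree, then the right subtree, then the node.
At 36: go left to 3.
  At 3: no left child.
  At 3: go right to 34.
    At 34: no left child.
    At 34: go right to 8.
      8 is a leaf — visit 8.
    Visit 34.
  Visit 3.
At 36: go right to 9.
  At 9: go left to 32.
    At 32: go left to 13.
      13 is a leaf — visit 13.
    At 32: go right to 25.
      25 is a leaf — visit 25.
    Visit 32.
  At 9: go right to 20.
    At 20: go left to 30.
      30 is a leaf — visit 30.
    At 20: go right to 29.
      At 29: go left to 19.
        At 19: go left to 10.
          10 is a leaf — visit 10.
        At 19: no right child.
        Visit 19.
      At 29: go right to 24.
        24 is a leaf — visit 24.
      Visit 29.
    Visit 20.
  Visit 9.
Visit 36.

8, 34, 3, 13, 25, 32, 30, 10, 19, 24, 29, 20, 9, 36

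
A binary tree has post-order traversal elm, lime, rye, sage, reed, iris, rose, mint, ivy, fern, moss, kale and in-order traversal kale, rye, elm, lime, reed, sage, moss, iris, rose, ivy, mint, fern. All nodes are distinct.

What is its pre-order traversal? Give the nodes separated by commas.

The last element of post-order is the root; it splits in-order into left and right subtrees.
Root kale: left subtree has 0 nodes { }, right has 11 {rye, elm, lime, reed, sage, moss, iris, rose, ivy, mint, fern}.
  Root moss: left subtree has 5 nodes {rye, elm, lime, reed, sage}, right has 5 {iris, rose, ivy, mint, fern}.
    Root reed: left subtree has 3 nodes {rye, elm, lime}, right has 1 {sage}.
      Root rye: left subtree has 0 nodes { }, right has 2 {elm, lime}.
        Root lime: left subtree has 1 node {elm}, right has 0 { }.
    Root fern: left subtree has 4 nodes {iris, rose, ivy, mint}, right has 0 { }.
      Root ivy: left subtree has 2 nodes {iris, rose}, right has 1 {mint}.
        Root rose: left subtree has 1 node {iris}, right has 0 { }.

kale, moss, reed, rye, lime, elm, sage, fern, ivy, rose, iris, mint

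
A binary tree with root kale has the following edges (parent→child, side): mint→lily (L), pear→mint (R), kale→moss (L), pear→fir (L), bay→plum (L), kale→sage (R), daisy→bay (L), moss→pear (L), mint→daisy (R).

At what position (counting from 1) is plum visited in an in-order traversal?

5

In-order visits the left subtree, then the node, then the right subtree.
At kale: go left to moss.
  At moss: go left to pear.
    At pear: go left to fir.
      fir is a leaf — visit fir.
    Visit pear.
    At pear: go right to mint.
      At mint: go left to lily.
        lily is a leaf — visit lily.
      Visit mint.
      At mint: go right to daisy.
        At daisy: go left to bay.
          At bay: go left to plum.
            plum is a leaf — visit plum.
          Visit bay.
          At bay: no right child.
        Visit daisy.
        At daisy: no right child.
  Visit moss.
  At moss: no right child.
Visit kale.
At kale: go right to sage.
  sage is a leaf — visit sage.
Full in-order sequence: fir, pear, lily, mint, plum, bay, daisy, moss, kale, sage.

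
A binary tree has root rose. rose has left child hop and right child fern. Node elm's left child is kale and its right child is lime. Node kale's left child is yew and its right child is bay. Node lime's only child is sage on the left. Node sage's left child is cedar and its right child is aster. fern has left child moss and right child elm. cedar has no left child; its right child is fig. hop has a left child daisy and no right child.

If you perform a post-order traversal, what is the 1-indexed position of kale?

6

Post-order visits the left subtree, then the right subtree, then the node.
At rose: go left to hop.
  At hop: go left to daisy.
    daisy is a leaf — visit daisy.
  At hop: no right child.
  Visit hop.
At rose: go right to fern.
  At fern: go left to moss.
    moss is a leaf — visit moss.
  At fern: go right to elm.
    At elm: go left to kale.
      At kale: go left to yew.
        yew is a leaf — visit yew.
      At kale: go right to bay.
        bay is a leaf — visit bay.
      Visit kale.
    At elm: go right to lime.
      At lime: go left to sage.
        At sage: go left to cedar.
          At cedar: no left child.
          At cedar: go right to fig.
            fig is a leaf — visit fig.
          Visit cedar.
        At sage: go right to aster.
          aster is a leaf — visit aster.
        Visit sage.
      At lime: no right child.
      Visit lime.
    Visit elm.
  Visit fern.
Visit rose.
Full post-order sequence: daisy, hop, moss, yew, bay, kale, fig, cedar, aster, sage, lime, elm, fern, rose.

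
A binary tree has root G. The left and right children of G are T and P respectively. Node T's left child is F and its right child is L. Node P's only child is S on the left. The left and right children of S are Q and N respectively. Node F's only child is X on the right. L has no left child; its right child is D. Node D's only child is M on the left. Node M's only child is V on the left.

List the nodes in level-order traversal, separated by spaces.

G T P F L S X D Q N M V

Level-order visits nodes level by level from the root, left to right within each level.
Level 0: G
Level 1: T, P
Level 2: F, L, S
Level 3: X, D, Q, N
Level 4: M
Level 5: V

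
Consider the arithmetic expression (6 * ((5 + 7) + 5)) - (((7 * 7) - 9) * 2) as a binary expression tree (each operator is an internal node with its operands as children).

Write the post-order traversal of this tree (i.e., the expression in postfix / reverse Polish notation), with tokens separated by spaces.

Post-order on an expression tree gives postfix notation: for each operator, emit left operand, right operand, then the operator.

6 5 7 + 5 + * 7 7 * 9 - 2 * -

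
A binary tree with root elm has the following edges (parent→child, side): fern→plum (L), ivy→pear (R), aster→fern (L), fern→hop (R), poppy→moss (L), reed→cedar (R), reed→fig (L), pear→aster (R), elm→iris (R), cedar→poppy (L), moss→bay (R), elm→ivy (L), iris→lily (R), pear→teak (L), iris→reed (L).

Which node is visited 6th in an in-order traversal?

In-order visits the left subtree, then the node, then the right subtree.
At elm: go left to ivy.
  At ivy: no left child.
  Visit ivy.
  At ivy: go right to pear.
    At pear: go left to teak.
      teak is a leaf — visit teak.
    Visit pear.
    At pear: go right to aster.
      At aster: go left to fern.
        At fern: go left to plum.
          plum is a leaf — visit plum.
        Visit fern.
        At fern: go right to hop.
          hop is a leaf — visit hop.
      Visit aster.
      At aster: no right child.
Visit elm.
At elm: go right to iris.
  At iris: go left to reed.
    At reed: go left to fig.
      fig is a leaf — visit fig.
    Visit reed.
    At reed: go right to cedar.
      At cedar: go left to poppy.
        At poppy: go left to moss.
          At moss: no left child.
          Visit moss.
          At moss: go right to bay.
            bay is a leaf — visit bay.
        Visit poppy.
        At poppy: no right child.
      Visit cedar.
      At cedar: no right child.
  Visit iris.
  At iris: go right to lily.
    lily is a leaf — visit lily.
Full in-order sequence: ivy, teak, pear, plum, fern, hop, aster, elm, fig, reed, moss, bay, poppy, cedar, iris, lily.

hop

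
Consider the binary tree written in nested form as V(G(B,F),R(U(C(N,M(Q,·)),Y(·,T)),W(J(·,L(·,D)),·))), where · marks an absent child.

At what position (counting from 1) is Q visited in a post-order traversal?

5

Post-order visits the left subtree, then the right subtree, then the node.
At V: go left to G.
  At G: go left to B.
    B is a leaf — visit B.
  At G: go right to F.
    F is a leaf — visit F.
  Visit G.
At V: go right to R.
  At R: go left to U.
    At U: go left to C.
      At C: go left to N.
        N is a leaf — visit N.
      At C: go right to M.
        At M: go left to Q.
          Q is a leaf — visit Q.
        At M: no right child.
        Visit M.
      Visit C.
    At U: go right to Y.
      At Y: no left child.
      At Y: go right to T.
        T is a leaf — visit T.
      Visit Y.
    Visit U.
  At R: go right to W.
    At W: go left to J.
      At J: no left child.
      At J: go right to L.
        At L: no left child.
        At L: go right to D.
          D is a leaf — visit D.
        Visit L.
      Visit J.
    At W: no right child.
    Visit W.
  Visit R.
Visit V.
Full post-order sequence: B, F, G, N, Q, M, C, T, Y, U, D, L, J, W, R, V.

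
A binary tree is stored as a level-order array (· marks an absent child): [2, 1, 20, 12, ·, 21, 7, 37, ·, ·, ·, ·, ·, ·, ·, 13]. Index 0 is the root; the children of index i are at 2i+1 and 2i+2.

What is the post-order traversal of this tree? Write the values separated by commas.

Post-order visits the left subtree, then the right subtree, then the node.
At 2: go left to 1.
  At 1: go left to 12.
    At 12: go left to 37.
      At 37: go left to 13.
        13 is a leaf — visit 13.
      At 37: no right child.
      Visit 37.
    At 12: no right child.
    Visit 12.
  At 1: no right child.
  Visit 1.
At 2: go right to 20.
  At 20: go left to 21.
    21 is a leaf — visit 21.
  At 20: go right to 7.
    7 is a leaf — visit 7.
  Visit 20.
Visit 2.

13, 37, 12, 1, 21, 7, 20, 2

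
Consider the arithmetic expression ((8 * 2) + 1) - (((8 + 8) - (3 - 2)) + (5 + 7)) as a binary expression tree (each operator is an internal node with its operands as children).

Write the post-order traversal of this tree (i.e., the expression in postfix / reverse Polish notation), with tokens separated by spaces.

8 2 * 1 + 8 8 + 3 2 - - 5 7 + + -

Post-order on an expression tree gives postfix notation: for each operator, emit left operand, right operand, then the operator.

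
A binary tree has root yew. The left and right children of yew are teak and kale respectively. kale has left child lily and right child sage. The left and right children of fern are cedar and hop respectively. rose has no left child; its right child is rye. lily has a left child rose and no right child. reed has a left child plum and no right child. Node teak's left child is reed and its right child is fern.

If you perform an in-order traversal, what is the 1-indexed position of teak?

3

In-order visits the left subtree, then the node, then the right subtree.
At yew: go left to teak.
  At teak: go left to reed.
    At reed: go left to plum.
      plum is a leaf — visit plum.
    Visit reed.
    At reed: no right child.
  Visit teak.
  At teak: go right to fern.
    At fern: go left to cedar.
      cedar is a leaf — visit cedar.
    Visit fern.
    At fern: go right to hop.
      hop is a leaf — visit hop.
Visit yew.
At yew: go right to kale.
  At kale: go left to lily.
    At lily: go left to rose.
      At rose: no left child.
      Visit rose.
      At rose: go right to rye.
        rye is a leaf — visit rye.
    Visit lily.
    At lily: no right child.
  Visit kale.
  At kale: go right to sage.
    sage is a leaf — visit sage.
Full in-order sequence: plum, reed, teak, cedar, fern, hop, yew, rose, rye, lily, kale, sage.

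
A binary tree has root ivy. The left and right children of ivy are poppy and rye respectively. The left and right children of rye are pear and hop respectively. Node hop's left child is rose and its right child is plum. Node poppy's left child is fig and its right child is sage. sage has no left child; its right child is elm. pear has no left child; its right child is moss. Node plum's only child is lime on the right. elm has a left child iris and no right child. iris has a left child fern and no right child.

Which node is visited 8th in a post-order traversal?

pear

Post-order visits the left subtree, then the right subtree, then the node.
At ivy: go left to poppy.
  At poppy: go left to fig.
    fig is a leaf — visit fig.
  At poppy: go right to sage.
    At sage: no left child.
    At sage: go right to elm.
      At elm: go left to iris.
        At iris: go left to fern.
          fern is a leaf — visit fern.
        At iris: no right child.
        Visit iris.
      At elm: no right child.
      Visit elm.
    Visit sage.
  Visit poppy.
At ivy: go right to rye.
  At rye: go left to pear.
    At pear: no left child.
    At pear: go right to moss.
      moss is a leaf — visit moss.
    Visit pear.
  At rye: go right to hop.
    At hop: go left to rose.
      rose is a leaf — visit rose.
    At hop: go right to plum.
      At plum: no left child.
      At plum: go right to lime.
        lime is a leaf — visit lime.
      Visit plum.
    Visit hop.
  Visit rye.
Visit ivy.
Full post-order sequence: fig, fern, iris, elm, sage, poppy, moss, pear, rose, lime, plum, hop, rye, ivy.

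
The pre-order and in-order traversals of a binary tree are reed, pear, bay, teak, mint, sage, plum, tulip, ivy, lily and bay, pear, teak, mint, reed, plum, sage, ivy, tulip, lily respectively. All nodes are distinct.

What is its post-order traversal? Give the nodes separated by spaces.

The first element of pre-order is the root; it splits in-order into left and right subtrees.
Root reed: left subtree has 4 nodes {bay, pear, teak, mint}, right has 5 {plum, sage, ivy, tulip, lily}.
  Root pear: left subtree has 1 node {bay}, right has 2 {teak, mint}.
    Root teak: left subtree has 0 nodes { }, right has 1 {mint}.
  Root sage: left subtree has 1 node {plum}, right has 3 {ivy, tulip, lily}.
    Root tulip: left subtree has 1 node {ivy}, right has 1 {lily}.

bay mint teak pear plum ivy lily tulip sage reed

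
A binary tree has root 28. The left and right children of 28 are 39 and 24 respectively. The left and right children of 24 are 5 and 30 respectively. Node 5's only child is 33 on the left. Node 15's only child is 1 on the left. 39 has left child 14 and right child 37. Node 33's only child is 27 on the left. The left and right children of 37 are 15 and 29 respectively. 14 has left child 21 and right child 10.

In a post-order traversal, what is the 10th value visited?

Post-order visits the left subtree, then the right subtree, then the node.
At 28: go left to 39.
  At 39: go left to 14.
    At 14: go left to 21.
      21 is a leaf — visit 21.
    At 14: go right to 10.
      10 is a leaf — visit 10.
    Visit 14.
  At 39: go right to 37.
    At 37: go left to 15.
      At 15: go left to 1.
        1 is a leaf — visit 1.
      At 15: no right child.
      Visit 15.
    At 37: go right to 29.
      29 is a leaf — visit 29.
    Visit 37.
  Visit 39.
At 28: go right to 24.
  At 24: go left to 5.
    At 5: go left to 33.
      At 33: go left to 27.
        27 is a leaf — visit 27.
      At 33: no right child.
      Visit 33.
    At 5: no right child.
    Visit 5.
  At 24: go right to 30.
    30 is a leaf — visit 30.
  Visit 24.
Visit 28.
Full post-order sequence: 21, 10, 14, 1, 15, 29, 37, 39, 27, 33, 5, 30, 24, 28.

33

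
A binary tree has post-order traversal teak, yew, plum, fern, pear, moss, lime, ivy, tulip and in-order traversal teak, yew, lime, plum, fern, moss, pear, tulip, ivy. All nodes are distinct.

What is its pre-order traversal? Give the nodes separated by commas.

The last element of post-order is the root; it splits in-order into left and right subtrees.
Root tulip: left subtree has 7 nodes {teak, yew, lime, plum, fern, moss, pear}, right has 1 {ivy}.
  Root lime: left subtree has 2 nodes {teak, yew}, right has 4 {plum, fern, moss, pear}.
    Root yew: left subtree has 1 node {teak}, right has 0 { }.
    Root moss: left subtree has 2 nodes {plum, fern}, right has 1 {pear}.
      Root fern: left subtree has 1 node {plum}, right has 0 { }.

tulip, lime, yew, teak, moss, fern, plum, pear, ivy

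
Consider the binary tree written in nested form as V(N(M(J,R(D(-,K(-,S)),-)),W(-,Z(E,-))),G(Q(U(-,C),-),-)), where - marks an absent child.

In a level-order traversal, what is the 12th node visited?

Level-order visits nodes level by level from the root, left to right within each level.
Level 0: V
Level 1: N, G
Level 2: M, W, Q
Level 3: J, R, Z, U
Level 4: D, E, C
Level 5: K
Level 6: S
Full level-order sequence: V, N, G, M, W, Q, J, R, Z, U, D, E, C, K, S.

E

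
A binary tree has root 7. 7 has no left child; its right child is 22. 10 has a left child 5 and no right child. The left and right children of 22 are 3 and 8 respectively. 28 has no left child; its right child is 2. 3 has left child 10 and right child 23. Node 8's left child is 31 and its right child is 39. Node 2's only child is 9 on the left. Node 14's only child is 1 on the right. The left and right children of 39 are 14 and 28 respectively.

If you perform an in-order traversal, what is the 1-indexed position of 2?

In-order visits the left subtree, then the node, then the right subtree.
At 7: no left child.
Visit 7.
At 7: go right to 22.
  At 22: go left to 3.
    At 3: go left to 10.
      At 10: go left to 5.
        5 is a leaf — visit 5.
      Visit 10.
      At 10: no right child.
    Visit 3.
    At 3: go right to 23.
      23 is a leaf — visit 23.
  Visit 22.
  At 22: go right to 8.
    At 8: go left to 31.
      31 is a leaf — visit 31.
    Visit 8.
    At 8: go right to 39.
      At 39: go left to 14.
        At 14: no left child.
        Visit 14.
        At 14: go right to 1.
          1 is a leaf — visit 1.
      Visit 39.
      At 39: go right to 28.
        At 28: no left child.
        Visit 28.
        At 28: go right to 2.
          At 2: go left to 9.
            9 is a leaf — visit 9.
          Visit 2.
          At 2: no right child.
Full in-order sequence: 7, 5, 10, 3, 23, 22, 31, 8, 14, 1, 39, 28, 9, 2.

14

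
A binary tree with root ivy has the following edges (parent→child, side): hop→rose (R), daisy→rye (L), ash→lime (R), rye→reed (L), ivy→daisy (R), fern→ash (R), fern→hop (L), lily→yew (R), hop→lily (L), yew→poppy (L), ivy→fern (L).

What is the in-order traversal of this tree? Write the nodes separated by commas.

In-order visits the left subtree, then the node, then the right subtree.
At ivy: go left to fern.
  At fern: go left to hop.
    At hop: go left to lily.
      At lily: no left child.
      Visit lily.
      At lily: go right to yew.
        At yew: go left to poppy.
          poppy is a leaf — visit poppy.
        Visit yew.
        At yew: no right child.
    Visit hop.
    At hop: go right to rose.
      rose is a leaf — visit rose.
  Visit fern.
  At fern: go right to ash.
    At ash: no left child.
    Visit ash.
    At ash: go right to lime.
      lime is a leaf — visit lime.
Visit ivy.
At ivy: go right to daisy.
  At daisy: go left to rye.
    At rye: go left to reed.
      reed is a leaf — visit reed.
    Visit rye.
    At rye: no right child.
  Visit daisy.
  At daisy: no right child.

lily, poppy, yew, hop, rose, fern, ash, lime, ivy, reed, rye, daisy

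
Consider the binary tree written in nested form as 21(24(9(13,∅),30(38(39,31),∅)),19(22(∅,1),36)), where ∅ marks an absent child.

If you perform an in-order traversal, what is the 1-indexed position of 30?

In-order visits the left subtree, then the node, then the right subtree.
At 21: go left to 24.
  At 24: go left to 9.
    At 9: go left to 13.
      13 is a leaf — visit 13.
    Visit 9.
    At 9: no right child.
  Visit 24.
  At 24: go right to 30.
    At 30: go left to 38.
      At 38: go left to 39.
        39 is a leaf — visit 39.
      Visit 38.
      At 38: go right to 31.
        31 is a leaf — visit 31.
    Visit 30.
    At 30: no right child.
Visit 21.
At 21: go right to 19.
  At 19: go left to 22.
    At 22: no left child.
    Visit 22.
    At 22: go right to 1.
      1 is a leaf — visit 1.
  Visit 19.
  At 19: go right to 36.
    36 is a leaf — visit 36.
Full in-order sequence: 13, 9, 24, 39, 38, 31, 30, 21, 22, 1, 19, 36.

7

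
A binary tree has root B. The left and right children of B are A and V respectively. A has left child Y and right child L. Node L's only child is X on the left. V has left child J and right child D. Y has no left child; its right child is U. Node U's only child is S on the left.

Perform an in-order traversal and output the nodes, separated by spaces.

In-order visits the left subtree, then the node, then the right subtree.
At B: go left to A.
  At A: go left to Y.
    At Y: no left child.
    Visit Y.
    At Y: go right to U.
      At U: go left to S.
        S is a leaf — visit S.
      Visit U.
      At U: no right child.
  Visit A.
  At A: go right to L.
    At L: go left to X.
      X is a leaf — visit X.
    Visit L.
    At L: no right child.
Visit B.
At B: go right to V.
  At V: go left to J.
    J is a leaf — visit J.
  Visit V.
  At V: go right to D.
    D is a leaf — visit D.

Y S U A X L B J V D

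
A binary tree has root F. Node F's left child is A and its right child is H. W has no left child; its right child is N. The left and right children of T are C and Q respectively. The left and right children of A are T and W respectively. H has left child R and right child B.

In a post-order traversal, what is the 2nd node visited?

Post-order visits the left subtree, then the right subtree, then the node.
At F: go left to A.
  At A: go left to T.
    At T: go left to C.
      C is a leaf — visit C.
    At T: go right to Q.
      Q is a leaf — visit Q.
    Visit T.
  At A: go right to W.
    At W: no left child.
    At W: go right to N.
      N is a leaf — visit N.
    Visit W.
  Visit A.
At F: go right to H.
  At H: go left to R.
    R is a leaf — visit R.
  At H: go right to B.
    B is a leaf — visit B.
  Visit H.
Visit F.
Full post-order sequence: C, Q, T, N, W, A, R, B, H, F.

Q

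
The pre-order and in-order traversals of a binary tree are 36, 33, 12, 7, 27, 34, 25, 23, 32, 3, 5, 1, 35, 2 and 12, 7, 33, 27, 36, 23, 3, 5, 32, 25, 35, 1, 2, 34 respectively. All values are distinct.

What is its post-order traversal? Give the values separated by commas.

The first element of pre-order is the root; it splits in-order into left and right subtrees.
Root 36: left subtree has 4 nodes {12, 7, 33, 27}, right has 9 {23, 3, 5, 32, 25, 35, 1, 2, 34}.
  Root 33: left subtree has 2 nodes {12, 7}, right has 1 {27}.
    Root 12: left subtree has 0 nodes { }, right has 1 {7}.
  Root 34: left subtree has 8 nodes {23, 3, 5, 32, 25, 35, 1, 2}, right has 0 { }.
    Root 25: left subtree has 4 nodes {23, 3, 5, 32}, right has 3 {35, 1, 2}.
      Root 23: left subtree has 0 nodes { }, right has 3 {3, 5, 32}.
        Root 32: left subtree has 2 nodes {3, 5}, right has 0 { }.
          Root 3: left subtree has 0 nodes { }, right has 1 {5}.
      Root 1: left subtree has 1 node {35}, right has 1 {2}.

7, 12, 27, 33, 5, 3, 32, 23, 35, 2, 1, 25, 34, 36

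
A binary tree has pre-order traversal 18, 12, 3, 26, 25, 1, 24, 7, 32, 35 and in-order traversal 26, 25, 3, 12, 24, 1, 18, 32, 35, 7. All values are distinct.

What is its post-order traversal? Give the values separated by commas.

The first element of pre-order is the root; it splits in-order into left and right subtrees.
Root 18: left subtree has 6 nodes {26, 25, 3, 12, 24, 1}, right has 3 {32, 35, 7}.
  Root 12: left subtree has 3 nodes {26, 25, 3}, right has 2 {24, 1}.
    Root 3: left subtree has 2 nodes {26, 25}, right has 0 { }.
      Root 26: left subtree has 0 nodes { }, right has 1 {25}.
    Root 1: left subtree has 1 node {24}, right has 0 { }.
  Root 7: left subtree has 2 nodes {32, 35}, right has 0 { }.
    Root 32: left subtree has 0 nodes { }, right has 1 {35}.

25, 26, 3, 24, 1, 12, 35, 32, 7, 18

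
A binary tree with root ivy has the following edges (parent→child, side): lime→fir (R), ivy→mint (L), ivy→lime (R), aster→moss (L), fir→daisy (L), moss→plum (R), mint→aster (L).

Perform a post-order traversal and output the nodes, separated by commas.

plum, moss, aster, mint, daisy, fir, lime, ivy

Post-order visits the left subtree, then the right subtree, then the node.
At ivy: go left to mint.
  At mint: go left to aster.
    At aster: go left to moss.
      At moss: no left child.
      At moss: go right to plum.
        plum is a leaf — visit plum.
      Visit moss.
    At aster: no right child.
    Visit aster.
  At mint: no right child.
  Visit mint.
At ivy: go right to lime.
  At lime: no left child.
  At lime: go right to fir.
    At fir: go left to daisy.
      daisy is a leaf — visit daisy.
    At fir: no right child.
    Visit fir.
  Visit lime.
Visit ivy.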